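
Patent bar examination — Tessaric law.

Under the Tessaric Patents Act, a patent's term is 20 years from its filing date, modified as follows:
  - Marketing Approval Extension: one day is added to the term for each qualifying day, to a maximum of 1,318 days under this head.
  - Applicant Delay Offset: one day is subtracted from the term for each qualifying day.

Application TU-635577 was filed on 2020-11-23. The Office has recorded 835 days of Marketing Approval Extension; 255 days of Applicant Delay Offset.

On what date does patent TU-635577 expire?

June 26, 2042

Base term: filing date + 20 years → 23 November 2040.
Marketing Approval Extension: 835 days (within the 1318-day cap) → +835 days → 8 March 2043.
Applicant Delay Offset: −255 days → 26 June 2042.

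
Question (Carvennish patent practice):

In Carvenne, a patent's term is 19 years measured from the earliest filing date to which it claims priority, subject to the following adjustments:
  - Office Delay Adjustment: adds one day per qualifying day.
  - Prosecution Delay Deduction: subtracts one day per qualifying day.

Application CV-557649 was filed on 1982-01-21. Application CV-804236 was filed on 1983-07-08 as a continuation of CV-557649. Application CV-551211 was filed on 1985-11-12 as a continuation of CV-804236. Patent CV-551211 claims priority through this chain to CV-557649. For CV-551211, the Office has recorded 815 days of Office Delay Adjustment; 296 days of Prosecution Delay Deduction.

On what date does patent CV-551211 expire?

2002-06-24

Earliest priority filing: 21 January 1982.
Base term: 21 January 1982 + 19 years → 21 January 2001.
Office Delay Adjustment: +815 days → 16 April 2003.
Prosecution Delay Deduction: −296 days → 24 June 2002.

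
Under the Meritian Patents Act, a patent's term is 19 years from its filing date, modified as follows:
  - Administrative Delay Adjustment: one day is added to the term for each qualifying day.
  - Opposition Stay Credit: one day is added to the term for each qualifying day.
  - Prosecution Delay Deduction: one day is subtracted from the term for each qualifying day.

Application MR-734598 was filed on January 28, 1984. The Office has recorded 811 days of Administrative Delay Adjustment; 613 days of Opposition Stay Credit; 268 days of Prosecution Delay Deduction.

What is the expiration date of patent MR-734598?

2006-03-29

Base term: filing date + 19 years → 28 January 2003.
Administrative Delay Adjustment: +811 days → 18 April 2005.
Opposition Stay Credit: +613 days → 22 December 2006.
Prosecution Delay Deduction: −268 days → 29 March 2006.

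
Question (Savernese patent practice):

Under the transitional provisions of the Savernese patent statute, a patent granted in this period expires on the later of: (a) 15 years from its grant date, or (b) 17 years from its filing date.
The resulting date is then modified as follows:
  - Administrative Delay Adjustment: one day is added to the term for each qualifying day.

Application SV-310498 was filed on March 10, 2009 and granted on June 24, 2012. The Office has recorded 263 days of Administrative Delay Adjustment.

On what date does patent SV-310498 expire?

(a) grant + 15 years → 24 June 2027.
(b) filing + 17 years → 10 March 2026.
Later of the two: 24 June 2027.
Administrative Delay Adjustment: +263 days → 13 March 2028.

2028-03-13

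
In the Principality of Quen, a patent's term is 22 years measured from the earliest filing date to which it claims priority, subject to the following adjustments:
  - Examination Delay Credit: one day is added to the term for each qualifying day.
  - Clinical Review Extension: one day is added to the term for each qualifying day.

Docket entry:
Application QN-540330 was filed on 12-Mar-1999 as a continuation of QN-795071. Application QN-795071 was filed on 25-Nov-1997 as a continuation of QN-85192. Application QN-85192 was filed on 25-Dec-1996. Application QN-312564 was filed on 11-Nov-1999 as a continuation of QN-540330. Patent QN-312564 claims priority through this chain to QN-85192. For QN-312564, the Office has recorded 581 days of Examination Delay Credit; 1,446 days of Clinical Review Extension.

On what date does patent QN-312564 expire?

July 13, 2024

Earliest priority filing: 25 December 1996.
Base term: 25 December 1996 + 22 years → 25 December 2018.
Examination Delay Credit: +581 days → 28 July 2020.
Clinical Review Extension: +1446 days → 13 July 2024.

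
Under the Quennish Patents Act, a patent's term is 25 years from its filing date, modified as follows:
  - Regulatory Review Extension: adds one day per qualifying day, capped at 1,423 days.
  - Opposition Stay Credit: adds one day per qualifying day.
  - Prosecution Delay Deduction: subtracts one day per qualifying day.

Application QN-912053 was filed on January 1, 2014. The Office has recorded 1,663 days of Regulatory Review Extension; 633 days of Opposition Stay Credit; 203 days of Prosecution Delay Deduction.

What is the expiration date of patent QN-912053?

Base term: filing date + 25 years → 1 January 2039.
Regulatory Review Extension: 1663 days claimed exceeds the 1423-day cap, so +1423 days → 24 November 2042.
Opposition Stay Credit: +633 days → 18 August 2044.
Prosecution Delay Deduction: −203 days → 28 January 2044.

January 28, 2044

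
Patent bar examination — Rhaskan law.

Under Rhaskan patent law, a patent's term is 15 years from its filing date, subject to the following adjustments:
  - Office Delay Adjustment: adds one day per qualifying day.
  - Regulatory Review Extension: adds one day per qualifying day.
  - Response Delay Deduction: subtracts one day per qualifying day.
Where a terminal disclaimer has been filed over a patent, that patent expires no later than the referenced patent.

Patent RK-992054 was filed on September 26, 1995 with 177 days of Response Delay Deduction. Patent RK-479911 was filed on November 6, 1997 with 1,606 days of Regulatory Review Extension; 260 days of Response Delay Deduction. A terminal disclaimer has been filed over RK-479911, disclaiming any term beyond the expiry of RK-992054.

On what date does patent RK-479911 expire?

Natural term of RK-479911:
  Base: filing + 15 years → 6 November 2012.
  Regulatory Review Extension: +1606 days → 31 March 2017.
  Response Delay Deduction: −260 days → 14 July 2016.
Expiry of referenced patent RK-992054:
  Base: filing + 15 years → 26 September 2010.
  Response Delay Deduction: −177 days → 2 April 2010.
Terminal disclaimer: RK-479911 expires on the earlier of 14 July 2016 and 2 April 2010.

2010-04-02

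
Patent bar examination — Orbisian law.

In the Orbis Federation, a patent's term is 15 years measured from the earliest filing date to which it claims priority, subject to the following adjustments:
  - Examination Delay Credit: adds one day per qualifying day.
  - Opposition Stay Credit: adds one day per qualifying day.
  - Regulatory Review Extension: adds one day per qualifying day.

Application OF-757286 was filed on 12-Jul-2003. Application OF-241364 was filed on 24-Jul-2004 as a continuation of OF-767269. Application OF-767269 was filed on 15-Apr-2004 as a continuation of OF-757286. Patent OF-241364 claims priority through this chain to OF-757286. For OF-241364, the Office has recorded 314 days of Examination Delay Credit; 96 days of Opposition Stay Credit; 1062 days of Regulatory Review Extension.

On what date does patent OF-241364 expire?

Earliest priority filing: 12 July 2003.
Base term: 12 July 2003 + 15 years → 12 July 2018.
Examination Delay Credit: +314 days → 22 May 2019.
Opposition Stay Credit: +96 days → 26 August 2019.
Regulatory Review Extension: +1062 days → 23 July 2022.

July 23, 2022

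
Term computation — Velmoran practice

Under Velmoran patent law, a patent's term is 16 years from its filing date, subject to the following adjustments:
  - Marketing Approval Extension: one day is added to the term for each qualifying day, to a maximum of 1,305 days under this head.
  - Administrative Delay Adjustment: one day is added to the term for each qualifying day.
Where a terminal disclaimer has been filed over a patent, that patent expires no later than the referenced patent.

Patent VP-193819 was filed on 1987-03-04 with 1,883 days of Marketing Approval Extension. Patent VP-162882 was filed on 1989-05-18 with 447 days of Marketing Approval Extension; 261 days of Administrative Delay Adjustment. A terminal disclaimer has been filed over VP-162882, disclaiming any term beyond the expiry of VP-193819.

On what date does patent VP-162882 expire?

September 29, 2006

Natural term of VP-162882:
  Base: filing + 16 years → 18 May 2005.
  Marketing Approval Extension: 447 days (within the 1305-day cap) → +447 days → 8 August 2006.
  Administrative Delay Adjustment: +261 days → 26 April 2007.
Expiry of referenced patent VP-193819:
  Base: filing + 16 years → 4 March 2003.
  Marketing Approval Extension: 1883 days claimed exceeds the 1305-day cap, so +1305 days → 29 September 2006.
Terminal disclaimer: VP-162882 expires on the earlier of 26 April 2007 and 29 September 2006.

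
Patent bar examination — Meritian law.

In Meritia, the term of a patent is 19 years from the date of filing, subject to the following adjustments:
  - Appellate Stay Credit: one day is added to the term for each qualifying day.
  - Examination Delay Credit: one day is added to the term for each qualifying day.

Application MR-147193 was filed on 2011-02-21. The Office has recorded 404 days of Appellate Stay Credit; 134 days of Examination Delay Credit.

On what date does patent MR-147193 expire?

Base term: filing date + 19 years → 21 February 2030.
Appellate Stay Credit: +404 days → 1 April 2031.
Examination Delay Credit: +134 days → 13 August 2031.

2031-08-13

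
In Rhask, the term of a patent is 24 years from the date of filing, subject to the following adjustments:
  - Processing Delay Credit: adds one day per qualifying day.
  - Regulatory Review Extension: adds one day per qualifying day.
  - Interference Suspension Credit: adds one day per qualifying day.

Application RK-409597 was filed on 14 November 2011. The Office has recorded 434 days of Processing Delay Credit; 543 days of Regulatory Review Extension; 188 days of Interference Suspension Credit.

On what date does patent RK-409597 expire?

Base term: filing date + 24 years → 14 November 2035.
Processing Delay Credit: +434 days → 21 January 2037.
Regulatory Review Extension: +543 days → 18 July 2038.
Interference Suspension Credit: +188 days → 22 January 2039.

2039-01-22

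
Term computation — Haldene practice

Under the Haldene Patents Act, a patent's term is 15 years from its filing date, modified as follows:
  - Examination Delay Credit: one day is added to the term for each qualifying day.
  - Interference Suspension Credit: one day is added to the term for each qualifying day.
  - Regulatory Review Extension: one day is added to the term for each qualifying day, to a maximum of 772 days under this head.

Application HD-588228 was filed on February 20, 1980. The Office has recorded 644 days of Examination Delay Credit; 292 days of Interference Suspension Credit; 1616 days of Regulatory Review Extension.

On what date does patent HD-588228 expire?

October 25, 1999

Base term: filing date + 15 years → 20 February 1995.
Examination Delay Credit: +644 days → 25 November 1996.
Interference Suspension Credit: +292 days → 13 September 1997.
Regulatory Review Extension: 1616 days claimed exceeds the 772-day cap, so +772 days → 25 October 1999.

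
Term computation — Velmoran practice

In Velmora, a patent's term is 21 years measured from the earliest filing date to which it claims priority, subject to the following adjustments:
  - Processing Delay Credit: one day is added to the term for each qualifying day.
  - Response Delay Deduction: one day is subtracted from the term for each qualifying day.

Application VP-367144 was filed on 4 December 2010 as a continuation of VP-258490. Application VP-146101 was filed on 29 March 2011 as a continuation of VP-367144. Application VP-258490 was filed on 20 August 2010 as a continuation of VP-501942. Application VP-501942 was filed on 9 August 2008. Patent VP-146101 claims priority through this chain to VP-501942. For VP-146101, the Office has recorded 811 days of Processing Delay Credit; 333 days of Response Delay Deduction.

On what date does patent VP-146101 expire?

Earliest priority filing: 9 August 2008.
Base term: 9 August 2008 + 21 years → 9 August 2029.
Processing Delay Credit: +811 days → 29 October 2031.
Response Delay Deduction: −333 days → 30 November 2030.

2030-11-30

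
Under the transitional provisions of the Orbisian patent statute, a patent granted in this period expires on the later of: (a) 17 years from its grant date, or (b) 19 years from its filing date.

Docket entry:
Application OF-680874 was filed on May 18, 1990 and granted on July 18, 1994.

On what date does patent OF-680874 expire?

2011-07-18

(a) grant + 17 years → 18 July 2011.
(b) filing + 19 years → 18 May 2009.
Later of the two: 18 July 2011.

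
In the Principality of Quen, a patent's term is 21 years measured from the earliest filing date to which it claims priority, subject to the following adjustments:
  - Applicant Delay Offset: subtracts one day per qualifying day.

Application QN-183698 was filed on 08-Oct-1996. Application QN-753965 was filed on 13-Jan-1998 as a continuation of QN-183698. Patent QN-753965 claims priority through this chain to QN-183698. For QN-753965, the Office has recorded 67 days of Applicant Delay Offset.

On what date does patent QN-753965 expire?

Earliest priority filing: 8 October 1996.
Base term: 8 October 1996 + 21 years → 8 October 2017.
Applicant Delay Offset: −67 days → 2 August 2017.

2017-08-02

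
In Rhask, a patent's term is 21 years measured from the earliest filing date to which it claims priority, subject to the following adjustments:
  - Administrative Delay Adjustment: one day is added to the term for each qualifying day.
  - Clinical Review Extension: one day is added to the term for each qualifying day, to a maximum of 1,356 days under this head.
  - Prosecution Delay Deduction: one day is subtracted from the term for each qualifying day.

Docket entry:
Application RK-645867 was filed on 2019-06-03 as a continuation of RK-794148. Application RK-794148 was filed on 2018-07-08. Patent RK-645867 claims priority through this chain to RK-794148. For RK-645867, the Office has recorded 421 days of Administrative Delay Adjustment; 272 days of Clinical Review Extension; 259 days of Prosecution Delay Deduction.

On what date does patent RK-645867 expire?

2040-09-14

Earliest priority filing: 8 July 2018.
Base term: 8 July 2018 + 21 years → 8 July 2039.
Administrative Delay Adjustment: +421 days → 1 September 2040.
Clinical Review Extension: 272 days (within the 1356-day cap) → +272 days → 31 May 2041.
Prosecution Delay Deduction: −259 days → 14 September 2040.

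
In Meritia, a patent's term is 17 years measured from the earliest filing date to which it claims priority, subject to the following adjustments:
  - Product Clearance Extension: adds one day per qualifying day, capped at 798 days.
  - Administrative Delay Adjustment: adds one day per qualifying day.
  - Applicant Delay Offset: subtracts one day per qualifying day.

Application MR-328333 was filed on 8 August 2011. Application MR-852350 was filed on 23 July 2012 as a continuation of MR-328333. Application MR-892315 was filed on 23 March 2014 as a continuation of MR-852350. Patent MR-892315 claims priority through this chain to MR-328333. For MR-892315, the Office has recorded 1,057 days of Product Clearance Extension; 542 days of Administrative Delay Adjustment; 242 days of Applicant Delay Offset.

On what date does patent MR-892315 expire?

Earliest priority filing: 8 August 2011.
Base term: 8 August 2011 + 17 years → 8 August 2028.
Product Clearance Extension: 1057 days claimed exceeds the 798-day cap, so +798 days → 15 October 2030.
Administrative Delay Adjustment: +542 days → 9 April 2032.
Applicant Delay Offset: −242 days → 11 August 2031.

2031-08-11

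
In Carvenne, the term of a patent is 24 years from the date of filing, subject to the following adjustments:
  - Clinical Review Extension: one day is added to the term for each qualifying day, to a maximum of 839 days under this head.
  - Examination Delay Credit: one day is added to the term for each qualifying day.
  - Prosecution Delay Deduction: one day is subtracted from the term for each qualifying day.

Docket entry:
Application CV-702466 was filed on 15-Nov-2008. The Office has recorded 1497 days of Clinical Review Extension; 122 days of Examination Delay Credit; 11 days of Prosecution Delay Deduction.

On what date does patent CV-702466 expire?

June 23, 2035

Base term: filing date + 24 years → 15 November 2032.
Clinical Review Extension: 1497 days claimed exceeds the 839-day cap, so +839 days → 4 March 2035.
Examination Delay Credit: +122 days → 4 July 2035.
Prosecution Delay Deduction: −11 days → 23 June 2035.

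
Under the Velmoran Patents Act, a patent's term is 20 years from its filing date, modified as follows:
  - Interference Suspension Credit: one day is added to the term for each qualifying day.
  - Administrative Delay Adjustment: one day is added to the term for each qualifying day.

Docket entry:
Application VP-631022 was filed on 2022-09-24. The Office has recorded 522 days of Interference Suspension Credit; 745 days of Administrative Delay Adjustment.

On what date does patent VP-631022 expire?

March 14, 2046

Base term: filing date + 20 years → 24 September 2042.
Interference Suspension Credit: +522 days → 28 February 2044.
Administrative Delay Adjustment: +745 days → 14 March 2046.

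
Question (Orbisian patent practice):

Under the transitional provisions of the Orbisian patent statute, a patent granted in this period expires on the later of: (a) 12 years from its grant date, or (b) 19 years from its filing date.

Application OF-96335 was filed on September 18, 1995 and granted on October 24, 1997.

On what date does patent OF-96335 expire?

2014-09-18

(a) grant + 12 years → 24 October 2009.
(b) filing + 19 years → 18 September 2014.
Later of the two: 18 September 2014.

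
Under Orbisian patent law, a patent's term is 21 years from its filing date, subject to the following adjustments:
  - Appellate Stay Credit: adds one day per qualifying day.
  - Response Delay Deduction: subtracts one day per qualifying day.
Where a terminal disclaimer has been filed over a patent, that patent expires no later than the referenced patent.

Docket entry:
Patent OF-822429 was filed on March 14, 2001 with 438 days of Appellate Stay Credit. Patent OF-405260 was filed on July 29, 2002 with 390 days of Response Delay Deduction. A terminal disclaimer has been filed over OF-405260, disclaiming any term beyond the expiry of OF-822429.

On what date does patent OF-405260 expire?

July 4, 2022

Natural term of OF-405260:
  Base: filing + 21 years → 29 July 2023.
  Response Delay Deduction: −390 days → 4 July 2022.
Expiry of referenced patent OF-822429:
  Base: filing + 21 years → 14 March 2022.
  Appellate Stay Credit: +438 days → 26 May 2023.
Terminal disclaimer: OF-405260 expires on the earlier of 4 July 2022 and 26 May 2023.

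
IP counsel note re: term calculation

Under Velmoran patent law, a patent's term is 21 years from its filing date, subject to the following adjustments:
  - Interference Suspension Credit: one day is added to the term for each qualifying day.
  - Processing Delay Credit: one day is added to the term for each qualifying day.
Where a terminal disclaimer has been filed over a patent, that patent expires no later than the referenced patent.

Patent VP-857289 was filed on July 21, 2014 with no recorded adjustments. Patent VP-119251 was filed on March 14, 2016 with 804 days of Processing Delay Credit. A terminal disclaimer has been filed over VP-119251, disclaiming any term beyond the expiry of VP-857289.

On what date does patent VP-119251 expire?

Natural term of VP-119251:
  Base: filing + 21 years → 14 March 2037.
  Processing Delay Credit: +804 days → 27 May 2039.
Expiry of referenced patent VP-857289:
  Base: filing + 21 years → 21 July 2035.
Terminal disclaimer: VP-119251 expires on the earlier of 27 May 2039 and 21 July 2035.

2035-07-21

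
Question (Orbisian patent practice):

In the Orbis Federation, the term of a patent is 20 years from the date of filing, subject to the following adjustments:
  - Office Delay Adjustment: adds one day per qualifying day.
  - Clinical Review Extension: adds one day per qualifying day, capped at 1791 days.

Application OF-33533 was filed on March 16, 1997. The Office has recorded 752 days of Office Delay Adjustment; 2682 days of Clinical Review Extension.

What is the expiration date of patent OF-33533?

March 2, 2024

Base term: filing date + 20 years → 16 March 2017.
Office Delay Adjustment: +752 days → 7 April 2019.
Clinical Review Extension: 2682 days claimed exceeds the 1791-day cap, so +1791 days → 2 March 2024.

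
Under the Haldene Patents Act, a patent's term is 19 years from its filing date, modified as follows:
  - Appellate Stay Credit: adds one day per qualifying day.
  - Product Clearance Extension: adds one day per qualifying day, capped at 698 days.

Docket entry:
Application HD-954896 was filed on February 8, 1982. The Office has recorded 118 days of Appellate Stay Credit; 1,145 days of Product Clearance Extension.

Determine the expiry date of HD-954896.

Base term: filing date + 19 years → 8 February 2001.
Appellate Stay Credit: +118 days → 6 June 2001.
Product Clearance Extension: 1145 days claimed exceeds the 698-day cap, so +698 days → 5 May 2003.

2003-05-05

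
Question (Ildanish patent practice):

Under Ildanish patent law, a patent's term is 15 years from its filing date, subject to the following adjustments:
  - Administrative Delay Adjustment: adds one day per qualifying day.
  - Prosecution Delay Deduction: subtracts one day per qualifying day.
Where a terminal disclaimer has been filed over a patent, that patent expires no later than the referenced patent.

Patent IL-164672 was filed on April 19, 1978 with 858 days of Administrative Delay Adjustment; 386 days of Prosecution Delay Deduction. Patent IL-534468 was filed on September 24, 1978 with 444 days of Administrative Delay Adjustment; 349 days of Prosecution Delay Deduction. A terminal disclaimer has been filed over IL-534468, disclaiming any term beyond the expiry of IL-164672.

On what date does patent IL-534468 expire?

Natural term of IL-534468:
  Base: filing + 15 years → 24 September 1993.
  Administrative Delay Adjustment: +444 days → 12 December 1994.
  Prosecution Delay Deduction: −349 days → 28 December 1993.
Expiry of referenced patent IL-164672:
  Base: filing + 15 years → 19 April 1993.
  Administrative Delay Adjustment: +858 days → 25 August 1995.
  Prosecution Delay Deduction: −386 days → 4 August 1994.
Terminal disclaimer: IL-534468 expires on the earlier of 28 December 1993 and 4 August 1994.

1993-12-28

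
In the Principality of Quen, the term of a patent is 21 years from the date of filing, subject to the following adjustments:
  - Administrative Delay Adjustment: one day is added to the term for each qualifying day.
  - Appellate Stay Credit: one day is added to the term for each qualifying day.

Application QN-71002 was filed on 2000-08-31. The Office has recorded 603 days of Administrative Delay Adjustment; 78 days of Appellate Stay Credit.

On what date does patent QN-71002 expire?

Base term: filing date + 21 years → 31 August 2021.
Administrative Delay Adjustment: +603 days → 26 April 2023.
Appellate Stay Credit: +78 days → 13 July 2023.

2023-07-13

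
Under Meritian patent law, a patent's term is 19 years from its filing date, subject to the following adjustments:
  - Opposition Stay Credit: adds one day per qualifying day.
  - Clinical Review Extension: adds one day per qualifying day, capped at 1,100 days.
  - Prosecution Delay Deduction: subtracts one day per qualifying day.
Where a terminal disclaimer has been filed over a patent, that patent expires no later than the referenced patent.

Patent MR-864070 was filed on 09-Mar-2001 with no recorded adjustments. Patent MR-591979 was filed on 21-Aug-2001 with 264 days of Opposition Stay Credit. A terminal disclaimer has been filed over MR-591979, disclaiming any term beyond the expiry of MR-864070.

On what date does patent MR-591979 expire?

2020-03-09

Natural term of MR-591979:
  Base: filing + 19 years → 21 August 2020.
  Opposition Stay Credit: +264 days → 12 May 2021.
Expiry of referenced patent MR-864070:
  Base: filing + 19 years → 9 March 2020.
Terminal disclaimer: MR-591979 expires on the earlier of 12 May 2021 and 9 March 2020.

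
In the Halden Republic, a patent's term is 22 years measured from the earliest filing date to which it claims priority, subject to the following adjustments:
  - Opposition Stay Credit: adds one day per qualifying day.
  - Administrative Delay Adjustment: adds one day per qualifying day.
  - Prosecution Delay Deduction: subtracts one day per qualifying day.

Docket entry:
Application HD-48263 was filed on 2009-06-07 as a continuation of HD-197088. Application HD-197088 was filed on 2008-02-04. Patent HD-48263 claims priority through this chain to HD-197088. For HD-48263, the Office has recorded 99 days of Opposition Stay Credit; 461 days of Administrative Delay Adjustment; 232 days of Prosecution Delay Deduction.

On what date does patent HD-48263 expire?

December 29, 2030

Earliest priority filing: 4 February 2008.
Base term: 4 February 2008 + 22 years → 4 February 2030.
Opposition Stay Credit: +99 days → 14 May 2030.
Administrative Delay Adjustment: +461 days → 18 August 2031.
Prosecution Delay Deduction: −232 days → 29 December 2030.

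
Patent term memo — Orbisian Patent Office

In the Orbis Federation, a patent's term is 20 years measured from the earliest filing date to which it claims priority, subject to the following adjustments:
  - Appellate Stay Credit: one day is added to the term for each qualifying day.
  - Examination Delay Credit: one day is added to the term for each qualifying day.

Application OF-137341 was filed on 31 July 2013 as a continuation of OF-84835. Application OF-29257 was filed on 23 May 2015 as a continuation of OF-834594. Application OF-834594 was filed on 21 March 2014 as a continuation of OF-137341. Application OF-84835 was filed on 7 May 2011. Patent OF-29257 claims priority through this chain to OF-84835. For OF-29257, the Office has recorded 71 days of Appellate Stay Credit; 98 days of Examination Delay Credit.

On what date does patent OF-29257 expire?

2031-10-23

Earliest priority filing: 7 May 2011.
Base term: 7 May 2011 + 20 years → 7 May 2031.
Appellate Stay Credit: +71 days → 17 July 2031.
Examination Delay Credit: +98 days → 23 October 2031.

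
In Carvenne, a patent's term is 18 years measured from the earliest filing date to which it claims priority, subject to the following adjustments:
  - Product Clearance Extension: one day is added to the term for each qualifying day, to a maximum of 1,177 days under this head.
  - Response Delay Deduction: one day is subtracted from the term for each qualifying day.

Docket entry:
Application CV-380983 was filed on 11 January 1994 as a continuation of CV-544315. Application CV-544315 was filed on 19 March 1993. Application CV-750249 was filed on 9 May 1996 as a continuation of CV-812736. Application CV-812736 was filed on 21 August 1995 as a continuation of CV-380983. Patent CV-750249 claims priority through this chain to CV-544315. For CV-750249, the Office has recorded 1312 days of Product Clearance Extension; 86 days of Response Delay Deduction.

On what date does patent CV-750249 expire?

Earliest priority filing: 19 March 1993.
Base term: 19 March 1993 + 18 years → 19 March 2011.
Product Clearance Extension: 1312 days claimed exceeds the 1177-day cap, so +1177 days → 8 June 2014.
Response Delay Deduction: −86 days → 14 March 2014.

2014-03-14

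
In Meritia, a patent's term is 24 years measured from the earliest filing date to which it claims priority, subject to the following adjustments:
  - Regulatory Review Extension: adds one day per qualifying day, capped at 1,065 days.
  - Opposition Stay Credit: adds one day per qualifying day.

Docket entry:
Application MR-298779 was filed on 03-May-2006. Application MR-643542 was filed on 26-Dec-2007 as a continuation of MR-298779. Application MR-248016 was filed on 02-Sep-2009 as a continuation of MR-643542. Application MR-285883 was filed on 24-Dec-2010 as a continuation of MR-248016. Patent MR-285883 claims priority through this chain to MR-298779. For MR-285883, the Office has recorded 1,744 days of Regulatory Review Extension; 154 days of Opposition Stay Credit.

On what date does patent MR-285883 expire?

September 3, 2033

Earliest priority filing: 3 May 2006.
Base term: 3 May 2006 + 24 years → 3 May 2030.
Regulatory Review Extension: 1744 days claimed exceeds the 1065-day cap, so +1065 days → 2 April 2033.
Opposition Stay Credit: +154 days → 3 September 2033.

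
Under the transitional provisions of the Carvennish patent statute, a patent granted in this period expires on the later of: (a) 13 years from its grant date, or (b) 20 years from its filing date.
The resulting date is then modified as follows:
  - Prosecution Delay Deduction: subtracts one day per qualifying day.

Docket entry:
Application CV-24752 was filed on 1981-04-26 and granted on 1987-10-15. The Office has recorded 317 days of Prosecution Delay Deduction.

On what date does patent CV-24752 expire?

(a) grant + 13 years → 15 October 2000.
(b) filing + 20 years → 26 April 2001.
Later of the two: 26 April 2001.
Prosecution Delay Deduction: −317 days → 13 June 2000.

June 13, 2000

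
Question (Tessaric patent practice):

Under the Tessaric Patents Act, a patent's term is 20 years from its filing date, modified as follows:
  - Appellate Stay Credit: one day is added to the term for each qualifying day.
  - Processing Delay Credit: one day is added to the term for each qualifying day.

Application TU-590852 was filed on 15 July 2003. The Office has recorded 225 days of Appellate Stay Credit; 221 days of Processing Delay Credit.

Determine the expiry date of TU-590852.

Base term: filing date + 20 years → 15 July 2023.
Appellate Stay Credit: +225 days → 25 February 2024.
Processing Delay Credit: +221 days → 3 October 2024.

October 3, 2024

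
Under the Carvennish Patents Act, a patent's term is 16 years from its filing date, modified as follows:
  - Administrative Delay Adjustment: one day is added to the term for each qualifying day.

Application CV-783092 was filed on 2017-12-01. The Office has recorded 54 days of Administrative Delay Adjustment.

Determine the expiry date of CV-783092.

2034-01-24

Base term: filing date + 16 years → 1 December 2033.
Administrative Delay Adjustment: +54 days → 24 January 2034.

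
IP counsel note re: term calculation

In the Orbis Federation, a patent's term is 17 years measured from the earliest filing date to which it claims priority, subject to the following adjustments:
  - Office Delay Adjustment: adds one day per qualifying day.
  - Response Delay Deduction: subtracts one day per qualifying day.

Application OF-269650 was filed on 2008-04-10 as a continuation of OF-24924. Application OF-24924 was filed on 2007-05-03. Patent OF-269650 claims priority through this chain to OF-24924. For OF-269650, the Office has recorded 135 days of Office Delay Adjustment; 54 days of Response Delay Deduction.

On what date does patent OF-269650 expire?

2024-07-23

Earliest priority filing: 3 May 2007.
Base term: 3 May 2007 + 17 years → 3 May 2024.
Office Delay Adjustment: +135 days → 15 September 2024.
Response Delay Deduction: −54 days → 23 July 2024.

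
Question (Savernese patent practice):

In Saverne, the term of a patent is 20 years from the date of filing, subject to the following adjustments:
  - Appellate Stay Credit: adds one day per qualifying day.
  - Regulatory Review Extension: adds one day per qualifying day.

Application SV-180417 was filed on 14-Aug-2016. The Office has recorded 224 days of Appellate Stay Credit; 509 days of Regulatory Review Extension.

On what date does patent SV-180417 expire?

August 17, 2038

Base term: filing date + 20 years → 14 August 2036.
Appellate Stay Credit: +224 days → 26 March 2037.
Regulatory Review Extension: +509 days → 17 August 2038.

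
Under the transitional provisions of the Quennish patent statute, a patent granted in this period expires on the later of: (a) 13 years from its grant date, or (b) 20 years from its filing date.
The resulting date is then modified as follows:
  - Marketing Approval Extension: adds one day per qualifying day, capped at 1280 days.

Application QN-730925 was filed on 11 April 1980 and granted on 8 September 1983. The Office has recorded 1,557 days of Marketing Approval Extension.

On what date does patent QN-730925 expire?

2003-10-13

(a) grant + 13 years → 8 September 1996.
(b) filing + 20 years → 11 April 2000.
Later of the two: 11 April 2000.
Marketing Approval Extension: 1557 days claimed exceeds the 1280-day cap, so +1280 days → 13 October 2003.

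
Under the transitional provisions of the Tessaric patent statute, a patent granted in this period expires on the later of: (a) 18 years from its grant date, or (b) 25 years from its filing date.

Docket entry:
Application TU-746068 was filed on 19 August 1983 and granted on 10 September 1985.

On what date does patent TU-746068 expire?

(a) grant + 18 years → 10 September 2003.
(b) filing + 25 years → 19 August 2008.
Later of the two: 19 August 2008.

2008-08-19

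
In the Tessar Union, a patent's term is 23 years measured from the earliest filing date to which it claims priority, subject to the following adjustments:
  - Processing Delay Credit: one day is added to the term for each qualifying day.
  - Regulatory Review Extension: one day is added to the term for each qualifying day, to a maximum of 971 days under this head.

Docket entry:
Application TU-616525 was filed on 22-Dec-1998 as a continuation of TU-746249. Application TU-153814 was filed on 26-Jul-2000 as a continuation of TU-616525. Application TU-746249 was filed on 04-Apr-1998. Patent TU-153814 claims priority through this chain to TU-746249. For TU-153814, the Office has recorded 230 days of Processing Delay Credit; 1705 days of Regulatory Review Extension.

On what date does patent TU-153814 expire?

Earliest priority filing: 4 April 1998.
Base term: 4 April 1998 + 23 years → 4 April 2021.
Processing Delay Credit: +230 days → 20 November 2021.
Regulatory Review Extension: 1705 days claimed exceeds the 971-day cap, so +971 days → 18 July 2024.

2024-07-18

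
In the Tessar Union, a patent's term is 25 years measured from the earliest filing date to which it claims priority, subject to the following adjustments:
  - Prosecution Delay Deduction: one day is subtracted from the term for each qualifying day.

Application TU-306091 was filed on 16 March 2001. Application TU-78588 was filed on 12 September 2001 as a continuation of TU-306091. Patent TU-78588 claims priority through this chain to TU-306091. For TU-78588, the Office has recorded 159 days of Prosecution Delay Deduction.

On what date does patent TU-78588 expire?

Earliest priority filing: 16 March 2001.
Base term: 16 March 2001 + 25 years → 16 March 2026.
Prosecution Delay Deduction: −159 days → 8 October 2025.

October 8, 2025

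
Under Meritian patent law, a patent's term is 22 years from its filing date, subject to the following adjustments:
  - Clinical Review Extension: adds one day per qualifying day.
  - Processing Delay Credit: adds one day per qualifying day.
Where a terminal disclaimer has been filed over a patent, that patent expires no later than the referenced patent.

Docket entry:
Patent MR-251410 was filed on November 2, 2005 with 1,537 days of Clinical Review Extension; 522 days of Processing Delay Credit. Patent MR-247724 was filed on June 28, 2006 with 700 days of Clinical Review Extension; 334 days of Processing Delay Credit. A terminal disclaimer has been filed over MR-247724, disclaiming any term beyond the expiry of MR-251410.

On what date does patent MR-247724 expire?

Natural term of MR-247724:
  Base: filing + 22 years → 28 June 2028.
  Clinical Review Extension: +700 days → 29 May 2030.
  Processing Delay Credit: +334 days → 28 April 2031.
Expiry of referenced patent MR-251410:
  Base: filing + 22 years → 2 November 2027.
  Clinical Review Extension: +1537 days → 17 January 2032.
  Processing Delay Credit: +522 days → 22 June 2033.
Terminal disclaimer: MR-247724 expires on the earlier of 28 April 2031 and 22 June 2033.

2031-04-28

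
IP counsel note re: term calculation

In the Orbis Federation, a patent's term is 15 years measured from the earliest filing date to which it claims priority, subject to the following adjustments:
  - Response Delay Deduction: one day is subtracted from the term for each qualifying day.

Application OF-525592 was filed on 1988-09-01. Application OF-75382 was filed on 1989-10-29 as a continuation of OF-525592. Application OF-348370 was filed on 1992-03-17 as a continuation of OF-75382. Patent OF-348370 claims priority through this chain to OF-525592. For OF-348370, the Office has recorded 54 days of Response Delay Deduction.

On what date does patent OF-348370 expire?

2003-07-09

Earliest priority filing: 1 September 1988.
Base term: 1 September 1988 + 15 years → 1 September 2003.
Response Delay Deduction: −54 days → 9 July 2003.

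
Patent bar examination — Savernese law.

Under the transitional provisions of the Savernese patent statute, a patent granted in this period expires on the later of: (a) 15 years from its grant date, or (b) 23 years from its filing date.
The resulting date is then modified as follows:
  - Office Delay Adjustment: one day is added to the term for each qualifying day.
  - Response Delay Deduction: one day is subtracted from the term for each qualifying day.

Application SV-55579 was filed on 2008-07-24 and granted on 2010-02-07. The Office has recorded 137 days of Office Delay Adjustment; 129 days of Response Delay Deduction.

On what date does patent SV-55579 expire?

2031-08-01

(a) grant + 15 years → 7 February 2025.
(b) filing + 23 years → 24 July 2031.
Later of the two: 24 July 2031.
Office Delay Adjustment: +137 days → 8 December 2031.
Response Delay Deduction: −129 days → 1 August 2031.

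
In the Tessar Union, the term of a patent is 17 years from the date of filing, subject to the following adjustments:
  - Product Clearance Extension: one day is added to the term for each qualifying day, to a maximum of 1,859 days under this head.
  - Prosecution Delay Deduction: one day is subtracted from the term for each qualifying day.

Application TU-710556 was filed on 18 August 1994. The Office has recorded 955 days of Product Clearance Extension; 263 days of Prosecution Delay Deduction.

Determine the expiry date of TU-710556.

Base term: filing date + 17 years → 18 August 2011.
Product Clearance Extension: 955 days (within the 1859-day cap) → +955 days → 30 March 2014.
Prosecution Delay Deduction: −263 days → 10 July 2013.

2013-07-10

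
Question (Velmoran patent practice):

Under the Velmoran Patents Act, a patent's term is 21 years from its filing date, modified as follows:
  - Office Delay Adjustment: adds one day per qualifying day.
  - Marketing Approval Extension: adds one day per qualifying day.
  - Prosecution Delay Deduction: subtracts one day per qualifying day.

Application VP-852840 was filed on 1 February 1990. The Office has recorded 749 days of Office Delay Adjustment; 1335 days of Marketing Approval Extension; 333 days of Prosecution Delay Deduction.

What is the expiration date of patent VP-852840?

2015-11-18

Base term: filing date + 21 years → 1 February 2011.
Office Delay Adjustment: +749 days → 19 February 2013.
Marketing Approval Extension: +1335 days → 16 October 2016.
Prosecution Delay Deduction: −333 days → 18 November 2015.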